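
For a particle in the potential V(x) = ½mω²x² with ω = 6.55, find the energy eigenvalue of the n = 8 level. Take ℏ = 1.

E = 55.7

Using E_n = (n + ½)ℏω: E_8 = 8.5 × 6.55 = 55.68.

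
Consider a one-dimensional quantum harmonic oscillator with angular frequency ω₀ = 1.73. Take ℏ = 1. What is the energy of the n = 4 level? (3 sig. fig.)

E = 7.79

The oscillator eigenvalues are E_n = ℏω₀(n + ½), so E_4 = 1.73 × 4.5 = 7.785.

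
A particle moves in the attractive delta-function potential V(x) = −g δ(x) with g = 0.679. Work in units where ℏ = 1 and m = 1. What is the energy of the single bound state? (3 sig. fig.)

E = -0.231

For x ≠ 0 the bound state is ψ ∝ e^{−κ|x|}; integrating the TISE across the delta gives the cusp condition 2κ = 2mg/ℏ², so κ = 0.6790.
Then E = −ℏ²κ²/(2m) = −mg²/(2ℏ²) = -0.2305.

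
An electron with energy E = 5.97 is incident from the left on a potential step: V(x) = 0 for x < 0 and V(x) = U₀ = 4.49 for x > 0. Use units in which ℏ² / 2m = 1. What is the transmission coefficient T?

The wavenumbers are k₁ = √(2mE)/ℏ = 2.443 on the left and k₂ = √(2m(E − U₀))/ℏ = 1.217 on the right.
Continuity of ψ and ψ′ at the step yields the reflection amplitude r = (k₁ − k₂)/(k₁ + k₂) = 0.3352; thus R = |r|² = 0.1124, T = 0.8876.

T = 0.888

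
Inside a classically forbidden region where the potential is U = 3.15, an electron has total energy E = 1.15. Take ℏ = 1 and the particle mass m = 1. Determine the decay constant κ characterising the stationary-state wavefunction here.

Since E < U the TISE in this region is ψ'' = κ²ψ with κ = √(2m(U − E))/ℏ.
κ = √(2 × 1 × 2) = 2.000.

κ = 2.00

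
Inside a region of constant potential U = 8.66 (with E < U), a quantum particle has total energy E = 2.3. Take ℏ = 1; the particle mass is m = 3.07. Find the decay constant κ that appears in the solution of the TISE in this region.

Since E < U the TISE in this region is ψ'' = κ²ψ with κ = √(2m(U − E))/ℏ.
κ = √(2 × 3.07 × 6.36) = 6.249.

κ = 6.25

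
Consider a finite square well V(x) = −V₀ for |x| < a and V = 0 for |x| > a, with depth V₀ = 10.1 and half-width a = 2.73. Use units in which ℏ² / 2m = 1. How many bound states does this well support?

Define the well-strength parameter z₀ = (a/ℏ)√(2mV₀) = 2.73 × √(2·0.5·10.1) = 8.676.
A new bound state (alternating even/odd) appears each time z₀ passes a multiple of π/2, so N = ⌊2z₀/π⌋ + 1 = ⌊5.523⌋ + 1 = 6.

N = 6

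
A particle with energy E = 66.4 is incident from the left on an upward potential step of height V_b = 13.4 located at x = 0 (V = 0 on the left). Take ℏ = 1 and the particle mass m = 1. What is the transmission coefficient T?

T = 0.997

The wavenumbers are k₁ = √(2mE)/ℏ = 11.52 on the left and k₂ = √(2m(E − V_b))/ℏ = 10.30 on the right.
Continuity of ψ and ψ′ at the step yields the reflection amplitude r = (k₁ − k₂)/(k₁ + k₂) = 0.05629; thus R = |r|² = 0.003169, T = 0.9968.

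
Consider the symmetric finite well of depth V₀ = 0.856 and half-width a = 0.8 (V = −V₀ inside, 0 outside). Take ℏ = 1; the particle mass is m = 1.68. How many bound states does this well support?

The dimensionless depth is z₀ = a√(2mV₀)/ℏ = 0.8 × √(2.876) = 1.357.
A new bound state (alternating even/odd) appears each time z₀ passes a multiple of π/2, so N = ⌊2z₀/π⌋ + 1 = ⌊0.8637⌋ + 1 = 1.

N = 1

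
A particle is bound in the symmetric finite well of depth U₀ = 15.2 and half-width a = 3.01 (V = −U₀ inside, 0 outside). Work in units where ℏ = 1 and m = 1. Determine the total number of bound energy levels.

N = 11

The dimensionless depth is z₀ = a√(2mU₀)/ℏ = 3.01 × √(30.40) = 16.60.
A new bound state (alternating even/odd) appears each time z₀ passes a multiple of π/2, so N = ⌊2z₀/π⌋ + 1 = ⌊10.57⌋ + 1 = 11.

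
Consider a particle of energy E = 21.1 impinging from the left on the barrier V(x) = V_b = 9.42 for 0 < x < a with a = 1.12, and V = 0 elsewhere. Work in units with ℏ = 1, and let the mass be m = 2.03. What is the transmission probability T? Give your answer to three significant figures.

T = 0.919

Above the barrier the interior wavenumber is k₂ = √(2m(E − V_b))/ℏ = 6.886, giving phase k₂a = 7.713.
T = [1 + V_b² sin²(k₂a) / (4E(E − V_b))]⁻¹ = 1/1.088 = 0.919.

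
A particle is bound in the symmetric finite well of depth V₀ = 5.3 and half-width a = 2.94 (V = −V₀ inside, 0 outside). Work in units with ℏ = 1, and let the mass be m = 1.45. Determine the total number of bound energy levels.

N = 8

Define the well-strength parameter z₀ = (a/ℏ)√(2mV₀) = 2.94 × √(2·1.45·5.3) = 11.53.
The even/odd transcendental equations gain one root per π/2 in z₀, giving N = 1 + ⌊2z₀/π⌋ = 1 + ⌊7.338⌋ = 8.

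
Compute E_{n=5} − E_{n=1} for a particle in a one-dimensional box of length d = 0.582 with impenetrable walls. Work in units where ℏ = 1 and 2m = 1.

E_n = n²π²ℏ²/(2md²), so ΔE = (5² − 1²) π²ℏ²/(2md²).
ΔE = 24 × π² / (2 × 0.5 × 0.582²) = 699.3.

ΔE = 699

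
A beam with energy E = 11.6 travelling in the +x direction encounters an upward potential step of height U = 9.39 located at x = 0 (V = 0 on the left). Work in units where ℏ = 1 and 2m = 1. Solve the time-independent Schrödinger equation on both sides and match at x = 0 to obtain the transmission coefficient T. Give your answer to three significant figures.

T = 0.846

The wavenumbers are k₁ = √(2mE)/ℏ = 3.406 on the left and k₂ = √(2m(E − U))/ℏ = 1.487 on the right.
Continuity of ψ and ψ′ at the step yields the reflection amplitude r = (k₁ − k₂)/(k₁ + k₂) = 0.3923; thus R = |r|² = 0.1539, T = 0.8461.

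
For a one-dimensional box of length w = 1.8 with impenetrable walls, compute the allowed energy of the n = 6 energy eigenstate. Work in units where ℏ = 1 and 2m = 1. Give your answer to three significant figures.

Requiring ψ(0) = ψ(w) = 0 quantises k = nπ/w, hence E_n = ℏ²k²/2m = n²π²ℏ²/(2mw²).
E_6 = 6² × π² / (2 × 0.5 × 1.8²) = 109.7.

E = 110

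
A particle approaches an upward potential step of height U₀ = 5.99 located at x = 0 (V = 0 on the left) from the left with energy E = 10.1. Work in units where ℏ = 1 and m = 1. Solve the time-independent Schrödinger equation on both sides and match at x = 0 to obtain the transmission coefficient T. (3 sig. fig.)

T = 0.951

The wavenumbers are k₁ = √(2mE)/ℏ = 4.494 on the left and k₂ = √(2m(E − U₀))/ℏ = 2.867 on the right.
Matching ψ and ψ′ at x = 0 gives r = (k₁ − k₂)/(k₁ + k₂), so R = r² = 0.04887 and T = 1 − R = 0.9511.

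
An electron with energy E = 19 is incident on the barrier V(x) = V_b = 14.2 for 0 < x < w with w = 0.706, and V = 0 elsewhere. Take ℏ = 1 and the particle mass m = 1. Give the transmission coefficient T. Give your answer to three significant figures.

E > V_b: inside the barrier k₂ = √(2m(E − V_b))/ℏ = 3.098, k₂w = 2.187.
Matching at both interfaces gives T⁻¹ = 1 + V_b² sin²(k₂w) / [4E(E − V_b)] = 1.368, hence T = 0.731.

T = 0.731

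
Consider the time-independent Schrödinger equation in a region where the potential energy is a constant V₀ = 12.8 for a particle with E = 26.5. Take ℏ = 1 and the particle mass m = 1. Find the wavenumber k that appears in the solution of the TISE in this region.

k = 5.23

With E > V₀ the solution is oscillatory, ψ ∝ e^{±ikx} with k = √(2m(E − V₀))/ℏ.
k = √(2 × 1 × 13.7) = 5.235.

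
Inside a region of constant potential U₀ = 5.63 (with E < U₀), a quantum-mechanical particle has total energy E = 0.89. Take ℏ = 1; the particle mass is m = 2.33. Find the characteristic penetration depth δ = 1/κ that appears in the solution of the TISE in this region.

δ = 0.213

Since E < U₀ the TISE in this region is ψ'' = κ²ψ with κ = √(2m(U₀ − E))/ℏ.
κ = √(2 × 2.33 × 4.74) = 4.700. The penetration depth is δ = 1/κ = 0.213.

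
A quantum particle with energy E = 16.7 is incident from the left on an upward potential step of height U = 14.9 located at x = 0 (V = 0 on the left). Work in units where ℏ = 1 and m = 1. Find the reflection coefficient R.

On each side the TISE gives plane waves with k = √(2m(E − V))/ℏ: k₁ = √(2·1·16.7) = 5.779, k₂ = √(2·1·1.8) = 1.897.
Matching ψ and ψ′ at x = 0 gives r = (k₁ − k₂)/(k₁ + k₂), so R = r² = 0.2557 and T = 1 − R = 0.7443.

R = 0.256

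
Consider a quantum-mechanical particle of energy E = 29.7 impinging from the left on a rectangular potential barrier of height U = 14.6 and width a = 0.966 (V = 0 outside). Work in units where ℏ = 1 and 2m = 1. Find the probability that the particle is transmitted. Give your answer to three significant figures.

T = 0.962

E > U: inside the barrier k₂ = √(2m(E − U))/ℏ = 3.886, k₂a = 3.754.
Matching at both interfaces gives T⁻¹ = 1 + U² sin²(k₂a) / [4E(E − U)] = 1.039, hence T = 0.962.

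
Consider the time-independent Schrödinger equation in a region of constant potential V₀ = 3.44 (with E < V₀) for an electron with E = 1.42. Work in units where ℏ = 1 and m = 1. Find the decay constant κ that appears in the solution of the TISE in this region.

Since E < V₀ the TISE in this region is ψ'' = κ²ψ with κ = √(2m(V₀ − E))/ℏ.
κ = √(2 × 1 × 2.02) = 2.010.

κ = 2.01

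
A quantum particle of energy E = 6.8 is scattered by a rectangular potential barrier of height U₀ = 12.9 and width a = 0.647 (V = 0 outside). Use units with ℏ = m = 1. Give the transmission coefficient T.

Since E < U₀ the interior solution is evanescent with decay constant κ = √(2m(U₀ − E))/ℏ = 3.493.
κa = 2.260, sinh(κa) = 4.739.
Matching ψ, ψ′ at both faces gives T = [1 + U₀² sinh²(κa) / (4E(U₀ − E))]⁻¹ = 1/23.52 = 0.0425.

T = 0.0425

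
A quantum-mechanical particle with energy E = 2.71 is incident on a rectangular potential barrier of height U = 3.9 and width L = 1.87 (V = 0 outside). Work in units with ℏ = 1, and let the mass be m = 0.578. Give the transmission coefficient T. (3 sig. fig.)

E < U: inside the barrier ψ ∝ e^{±κx} with κ = √(2m(U − E))/ℏ = 1.173.
κL = 2.193, sinh(κL) = 4.427.
Matching ψ, ψ′ at both faces gives T = [1 + U² sinh²(κL) / (4E(U − E))]⁻¹ = 1/24.10 = 0.0415.

T = 0.0415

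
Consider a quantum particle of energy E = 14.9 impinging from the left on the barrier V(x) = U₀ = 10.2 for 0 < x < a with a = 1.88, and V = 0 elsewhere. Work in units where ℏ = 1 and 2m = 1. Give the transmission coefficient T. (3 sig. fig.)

Above the barrier the interior wavenumber is k₂ = √(2m(E − U₀))/ℏ = 2.168, giving phase k₂a = 4.076.
T = [1 + U₀² sin²(k₂a) / (4E(E − U₀))]⁻¹ = 1/1.240 = 0.806.

T = 0.806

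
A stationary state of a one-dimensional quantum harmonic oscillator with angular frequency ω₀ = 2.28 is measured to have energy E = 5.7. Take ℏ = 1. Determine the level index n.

E_n = ℏω₀(n + ½) ⇒ n = E/(ℏω₀) − ½ = 5.7/2.28 − 0.5 = 2.000 → n = 2.

n = 2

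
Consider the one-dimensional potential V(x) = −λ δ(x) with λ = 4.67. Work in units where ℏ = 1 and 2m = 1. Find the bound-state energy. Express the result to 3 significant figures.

E = -5.45

The bound state is ψ(x) = √κ e^{−κ|x|}. The derivative jump ψ'(0⁺) − ψ'(0⁻) = −(2mλ/ℏ²)ψ(0) fixes κ = mλ/ℏ² = 2.335.
Then E = −ℏ²κ²/(2m) = −mλ²/(2ℏ²) = -5.452.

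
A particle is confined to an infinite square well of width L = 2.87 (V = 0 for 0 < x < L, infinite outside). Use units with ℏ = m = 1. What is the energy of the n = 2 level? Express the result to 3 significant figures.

Requiring ψ(0) = ψ(L) = 0 quantises k = nπ/L, hence E_n = ℏ²k²/2m = n²π²ℏ²/(2mL²).
E_2 = 2² × π² / (2 × 1 × 2.87²) = 2.396.

E = 2.40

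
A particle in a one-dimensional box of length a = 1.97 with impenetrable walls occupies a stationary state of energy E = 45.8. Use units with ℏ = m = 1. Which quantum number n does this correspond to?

For an infinite well E_n = n²π²ℏ²/(2ma²), so n = (a/πℏ)√(2mE).
n = (1.97/π) × √(2 × 1 × 45.8) = 6.002 → n = 6.

n = 6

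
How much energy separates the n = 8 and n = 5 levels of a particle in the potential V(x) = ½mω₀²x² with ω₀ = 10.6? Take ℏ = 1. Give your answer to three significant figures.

ΔE = 31.8

E_n = ℏω₀(n + ½), so ΔE = (8 − 5) ℏω₀ = 3 × 10.6 = 31.80.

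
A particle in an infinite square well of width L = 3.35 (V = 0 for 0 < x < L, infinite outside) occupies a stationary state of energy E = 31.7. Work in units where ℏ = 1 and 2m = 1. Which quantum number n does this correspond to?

From E_n = n²π²ℏ²/(2mL²) invert to n = √(2mL²E)/(πℏ).
n = (3.35/π) × √(2 × 0.5 × 31.7) = 6.004 → n = 6.

n = 6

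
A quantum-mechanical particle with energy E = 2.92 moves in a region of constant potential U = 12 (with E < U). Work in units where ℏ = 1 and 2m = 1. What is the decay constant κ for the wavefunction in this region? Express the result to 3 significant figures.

Since E < U the TISE in this region is ψ'' = κ²ψ with κ = √(2m(U − E))/ℏ.
κ = √(2 × 0.5 × 9.08) = 3.013.

κ = 3.01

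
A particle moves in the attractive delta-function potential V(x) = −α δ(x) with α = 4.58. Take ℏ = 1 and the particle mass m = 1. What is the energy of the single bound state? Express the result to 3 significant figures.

The bound state is ψ(x) = √κ e^{−κ|x|}. The derivative jump ψ'(0⁺) − ψ'(0⁻) = −(2mα/ℏ²)ψ(0) fixes κ = mα/ℏ² = 4.580.
Then E = −ℏ²κ²/(2m) = −mα²/(2ℏ²) = -10.49.

E = -10.5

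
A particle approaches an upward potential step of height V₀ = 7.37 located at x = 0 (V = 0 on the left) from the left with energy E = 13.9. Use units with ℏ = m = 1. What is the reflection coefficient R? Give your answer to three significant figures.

R = 0.0348

The wavenumbers are k₁ = √(2mE)/ℏ = 5.273 on the left and k₂ = √(2m(E − V₀))/ℏ = 3.614 on the right.
Matching ψ and ψ′ at x = 0 gives r = (k₁ − k₂)/(k₁ + k₂), so R = r² = 0.03484 and T = 1 − R = 0.9652.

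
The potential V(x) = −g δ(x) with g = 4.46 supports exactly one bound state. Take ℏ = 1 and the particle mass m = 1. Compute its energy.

E = -9.95

The bound state is ψ(x) = √κ e^{−κ|x|}. The derivative jump ψ'(0⁺) − ψ'(0⁻) = −(2mg/ℏ²)ψ(0) fixes κ = mg/ℏ² = 4.460.
Then E = −ℏ²κ²/(2m) = −mg²/(2ℏ²) = -9.946.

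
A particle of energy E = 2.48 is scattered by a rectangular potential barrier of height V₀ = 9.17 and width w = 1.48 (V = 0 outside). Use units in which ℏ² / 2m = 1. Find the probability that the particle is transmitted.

T = 0.00149

E < V₀: inside the barrier ψ ∝ e^{±κx} with κ = √(2m(V₀ − E))/ℏ = 2.587.
κw = 3.828, sinh(κw) = 22.97.
Matching ψ, ψ′ at both faces gives T = [1 + V₀² sinh²(κw) / (4E(V₀ − E))]⁻¹ = 1/669.8 = 0.00149.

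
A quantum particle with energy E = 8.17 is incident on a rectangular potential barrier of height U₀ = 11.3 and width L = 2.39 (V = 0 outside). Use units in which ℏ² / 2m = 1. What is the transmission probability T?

Since E < U₀ the interior solution is evanescent with decay constant κ = √(2m(U₀ − E))/ℏ = 1.769.
κL = 4.228, sinh(κL) = 34.29.
Matching ψ, ψ′ at both faces gives T = [1 + U₀² sinh²(κL) / (4E(U₀ − E))]⁻¹ = 1/1469 = 0.000681.

T = 0.000681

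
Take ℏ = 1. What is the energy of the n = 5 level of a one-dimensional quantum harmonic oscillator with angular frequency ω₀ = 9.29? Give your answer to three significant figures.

E = 51.1

Using E_n = (n + ½)ℏω₀: E_5 = 5.5 × 9.29 = 51.10.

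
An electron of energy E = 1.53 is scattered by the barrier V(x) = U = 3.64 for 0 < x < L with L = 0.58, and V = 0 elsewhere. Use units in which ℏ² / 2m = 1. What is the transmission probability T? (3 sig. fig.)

T = 0.521

Since E < U the interior solution is evanescent with decay constant κ = √(2m(U − E))/ℏ = 1.453.
κL = 0.8425, sinh(κL) = 0.9458.
Matching ψ, ψ′ at both faces gives T = [1 + U² sinh²(κL) / (4E(U − E))]⁻¹ = 1/1.918 = 0.521.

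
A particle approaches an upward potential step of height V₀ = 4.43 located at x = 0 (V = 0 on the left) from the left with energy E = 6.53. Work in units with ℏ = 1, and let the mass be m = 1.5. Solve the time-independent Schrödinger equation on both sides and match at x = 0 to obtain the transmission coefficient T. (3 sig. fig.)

T = 0.924

The wavenumbers are k₁ = √(2mE)/ℏ = 4.426 on the left and k₂ = √(2m(E − V₀))/ℏ = 2.510 on the right.
Matching ψ and ψ′ at x = 0 gives r = (k₁ − k₂)/(k₁ + k₂), so R = r² = 0.07631 and T = 1 − R = 0.9237.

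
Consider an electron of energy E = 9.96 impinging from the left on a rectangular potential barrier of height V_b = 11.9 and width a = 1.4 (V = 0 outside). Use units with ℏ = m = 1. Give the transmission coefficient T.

T = 0.00878

Since E < V_b the interior solution is evanescent with decay constant κ = √(2m(V_b − E))/ℏ = 1.970.
κa = 2.758, sinh(κa) = 7.850.
Matching ψ, ψ′ at both faces gives T = [1 + V_b² sinh²(κa) / (4E(V_b − E))]⁻¹ = 1/113.9 = 0.00878.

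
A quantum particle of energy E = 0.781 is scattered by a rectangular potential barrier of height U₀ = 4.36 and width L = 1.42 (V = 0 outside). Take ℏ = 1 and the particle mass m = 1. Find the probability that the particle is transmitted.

Since E < U₀ the interior solution is evanescent with decay constant κ = √(2m(U₀ − E))/ℏ = 2.675.
κL = 3.799, sinh(κL) = 22.32.
Matching ψ, ψ′ at both faces gives T = [1 + U₀² sinh²(κL) / (4E(U₀ − E))]⁻¹ = 1/848.0 = 0.00118.

T = 0.00118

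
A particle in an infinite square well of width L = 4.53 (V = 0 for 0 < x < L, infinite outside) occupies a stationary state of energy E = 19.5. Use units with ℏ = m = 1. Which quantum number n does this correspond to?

From E_n = n²π²ℏ²/(2mL²) invert to n = √(2mL²E)/(πℏ).
n = (4.53/π) × √(2 × 1 × 19.5) = 9.005 → n = 9.

n = 9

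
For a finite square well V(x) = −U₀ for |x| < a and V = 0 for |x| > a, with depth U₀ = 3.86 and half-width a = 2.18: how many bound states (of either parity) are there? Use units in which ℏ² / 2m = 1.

N = 3

The dimensionless depth is z₀ = a√(2mU₀)/ℏ = 2.18 × √(3.860) = 4.283.
The even/odd transcendental equations gain one root per π/2 in z₀, giving N = 1 + ⌊2z₀/π⌋ = 1 + ⌊2.727⌋ = 3.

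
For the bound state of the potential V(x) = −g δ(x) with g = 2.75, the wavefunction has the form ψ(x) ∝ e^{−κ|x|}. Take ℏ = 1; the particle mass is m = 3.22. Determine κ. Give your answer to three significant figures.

κ = 8.86

Integrating the TISE across x = 0 gives the cusp condition ψ'(0⁺) − ψ'(0⁻) = −(2mg/ℏ²)ψ(0).
With ψ ∝ e^{−κ|x|} this yields −2κ = −2mg/ℏ², so κ = mg/ℏ² = 8.855.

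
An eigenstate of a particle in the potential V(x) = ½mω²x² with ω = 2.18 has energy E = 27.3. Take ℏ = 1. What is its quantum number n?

n = 12

Invert E_n = (n + ½)ℏω: n = E/ℏω − ½ = 12.023, so n = 12.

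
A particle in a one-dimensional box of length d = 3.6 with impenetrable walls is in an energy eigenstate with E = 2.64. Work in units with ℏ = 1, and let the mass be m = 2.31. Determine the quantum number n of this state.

n = 4

For an infinite well E_n = n²π²ℏ²/(2md²), so n = (d/πℏ)√(2mE).
n = (3.6/π) × √(2 × 2.31 × 2.64) = 4.002 → n = 4.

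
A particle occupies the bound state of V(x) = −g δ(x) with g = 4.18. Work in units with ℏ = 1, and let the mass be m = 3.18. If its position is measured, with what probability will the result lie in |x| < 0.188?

P = 0.993

The normalised bound state is ψ = √κ e^{−κ|x|} with κ = mg/ℏ² = 13.29.
P(|x| < d) = ∫_{−d}^{d} κ e^{−2κ|x|} dx = 1 − e^{−2κd} = 1 − e^{−4.998} = 0.9932.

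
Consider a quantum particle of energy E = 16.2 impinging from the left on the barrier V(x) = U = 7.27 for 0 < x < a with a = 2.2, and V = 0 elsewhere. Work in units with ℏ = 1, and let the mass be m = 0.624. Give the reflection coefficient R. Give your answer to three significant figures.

Above the barrier the interior wavenumber is k₂ = √(2m(E − U))/ℏ = 3.338, giving phase k₂a = 7.344.
T = [1 + U² sin²(k₂a) / (4E(E − U))]⁻¹ = 1/1.070 = 0.935.
R = 1 − T = 0.0651.

R = 0.0651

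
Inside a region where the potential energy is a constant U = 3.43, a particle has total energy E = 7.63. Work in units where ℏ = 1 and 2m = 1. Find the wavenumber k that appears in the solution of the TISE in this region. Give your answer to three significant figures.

k = 2.05

With E > U the solution is oscillatory, ψ ∝ e^{±ikx} with k = √(2m(E − U))/ℏ.
k = √(2 × 0.5 × 4.2) = 2.049.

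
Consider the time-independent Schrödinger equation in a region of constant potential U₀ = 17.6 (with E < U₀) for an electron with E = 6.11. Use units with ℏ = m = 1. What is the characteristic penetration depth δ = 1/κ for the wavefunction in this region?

Since E < U₀ the TISE in this region is ψ'' = κ²ψ with κ = √(2m(U₀ − E))/ℏ.
κ = √(2 × 1 × 11.49) = 4.794. The penetration depth is δ = 1/κ = 0.209.

δ = 0.209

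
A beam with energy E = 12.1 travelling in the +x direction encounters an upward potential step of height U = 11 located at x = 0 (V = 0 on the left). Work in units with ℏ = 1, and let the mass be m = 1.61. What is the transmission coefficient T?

On each side the TISE gives plane waves with k = √(2m(E − V))/ℏ: k₁ = √(2·1.61·12.1) = 6.242, k₂ = √(2·1.61·1.1) = 1.882.
Matching ψ and ψ′ at x = 0 gives r = (k₁ − k₂)/(k₁ + k₂), so R = r² = 0.2880 and T = 1 − R = 0.7120.

T = 0.712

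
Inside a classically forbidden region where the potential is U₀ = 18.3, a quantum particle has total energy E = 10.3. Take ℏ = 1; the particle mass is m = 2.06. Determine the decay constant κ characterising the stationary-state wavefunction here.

Since E < U₀ the TISE in this region is ψ'' = κ²ψ with κ = √(2m(U₀ − E))/ℏ.
κ = √(2 × 2.06 × 8) = 5.741.

κ = 5.74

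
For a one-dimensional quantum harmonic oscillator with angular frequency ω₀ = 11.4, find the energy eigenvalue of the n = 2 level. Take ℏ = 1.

Using E_n = (n + ½)ℏω₀: E_2 = 2.5 × 11.4 = 28.50.

E = 28.5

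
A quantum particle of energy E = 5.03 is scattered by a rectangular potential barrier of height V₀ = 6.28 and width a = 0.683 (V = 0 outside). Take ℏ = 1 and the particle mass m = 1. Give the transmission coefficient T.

Since E < V₀ the interior solution is evanescent with decay constant κ = √(2m(V₀ − E))/ℏ = 1.581.
κa = 1.080, sinh(κa) = 1.302.
The exact tunnelling result is T⁻¹ = 1 + V₀² sinh²(κa) / [4E(V₀ − E)] = 3.660, so T = 0.273.

T = 0.273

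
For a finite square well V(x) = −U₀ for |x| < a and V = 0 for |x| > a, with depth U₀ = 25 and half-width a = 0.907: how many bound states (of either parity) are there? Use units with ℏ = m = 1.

The dimensionless depth is z₀ = a√(2mU₀)/ℏ = 0.907 × √(50.00) = 6.413.
A new bound state (alternating even/odd) appears each time z₀ passes a multiple of π/2, so N = ⌊2z₀/π⌋ + 1 = ⌊4.083⌋ + 1 = 5.

N = 5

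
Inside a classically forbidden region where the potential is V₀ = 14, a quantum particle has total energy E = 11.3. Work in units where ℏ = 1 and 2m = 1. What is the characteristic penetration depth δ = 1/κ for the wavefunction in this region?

Since E < V₀ the TISE in this region is ψ'' = κ²ψ with κ = √(2m(V₀ − E))/ℏ.
κ = √(2 × 0.5 × 2.7) = 1.643. The penetration depth is δ = 1/κ = 0.609.

δ = 0.609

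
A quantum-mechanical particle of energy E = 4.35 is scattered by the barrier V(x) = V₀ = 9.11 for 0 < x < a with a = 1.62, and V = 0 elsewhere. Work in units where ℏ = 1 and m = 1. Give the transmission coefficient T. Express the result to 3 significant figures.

Since E < V₀ the interior solution is evanescent with decay constant κ = √(2m(V₀ − E))/ℏ = 3.085.
κa = 4.998, sinh(κa) = 74.09.
The exact tunnelling result is T⁻¹ = 1 + V₀² sinh²(κa) / [4E(V₀ − E)] = 5501, so T = 0.000182.

T = 0.000182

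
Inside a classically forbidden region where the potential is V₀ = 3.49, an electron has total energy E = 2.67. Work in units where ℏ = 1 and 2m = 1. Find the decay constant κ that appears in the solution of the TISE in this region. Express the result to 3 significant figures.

κ = 0.906

Since E < V₀ the TISE in this region is ψ'' = κ²ψ with κ = √(2m(V₀ − E))/ℏ.
κ = √(2 × 0.5 × 0.82) = 0.9055.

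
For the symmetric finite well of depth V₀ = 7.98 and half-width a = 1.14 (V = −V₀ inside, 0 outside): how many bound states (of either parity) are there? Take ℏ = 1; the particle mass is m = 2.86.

The dimensionless depth is z₀ = a√(2mV₀)/ℏ = 1.14 × √(45.65) = 7.702.
The even/odd transcendental equations gain one root per π/2 in z₀, giving N = 1 + ⌊2z₀/π⌋ = 1 + ⌊4.903⌋ = 5.

N = 5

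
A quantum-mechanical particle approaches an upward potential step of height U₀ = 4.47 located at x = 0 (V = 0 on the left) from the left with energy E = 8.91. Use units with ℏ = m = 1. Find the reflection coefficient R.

On each side the TISE gives plane waves with k = √(2m(E − V))/ℏ: k₁ = √(2·1·8.91) = 4.221, k₂ = √(2·1·4.44) = 2.980.
Continuity of ψ and ψ′ at the step yields the reflection amplitude r = (k₁ − k₂)/(k₁ + k₂) = 0.1724; thus R = |r|² = 0.02972, T = 0.9703.

R = 0.0297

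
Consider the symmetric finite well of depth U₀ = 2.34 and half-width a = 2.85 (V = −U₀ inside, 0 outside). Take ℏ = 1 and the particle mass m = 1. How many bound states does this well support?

The dimensionless depth is z₀ = a√(2mU₀)/ℏ = 2.85 × √(4.680) = 6.165.
A new bound state (alternating even/odd) appears each time z₀ passes a multiple of π/2, so N = ⌊2z₀/π⌋ + 1 = ⌊3.925⌋ + 1 = 4.

N = 4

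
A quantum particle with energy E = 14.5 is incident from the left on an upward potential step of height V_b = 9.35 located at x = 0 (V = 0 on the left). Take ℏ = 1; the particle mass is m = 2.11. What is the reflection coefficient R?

R = 0.0641

The wavenumbers are k₁ = √(2mE)/ℏ = 7.822 on the left and k₂ = √(2m(E − V_b))/ℏ = 4.662 on the right.
Matching ψ and ψ′ at x = 0 gives r = (k₁ − k₂)/(k₁ + k₂), so R = r² = 0.06409 and T = 1 − R = 0.9359.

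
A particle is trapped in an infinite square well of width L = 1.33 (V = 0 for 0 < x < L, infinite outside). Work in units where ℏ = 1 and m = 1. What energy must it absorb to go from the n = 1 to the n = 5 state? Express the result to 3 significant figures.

ΔE = 67.0

E_n = n²π²ℏ²/(2mL²), so ΔE = (5² − 1²) π²ℏ²/(2mL²).
ΔE = 24 × π² / (2 × 1 × 1.33²) = 66.95.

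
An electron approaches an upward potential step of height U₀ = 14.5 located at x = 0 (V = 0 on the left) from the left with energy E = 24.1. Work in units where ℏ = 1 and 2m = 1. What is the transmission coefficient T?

The wavenumbers are k₁ = √(2mE)/ℏ = 4.909 on the left and k₂ = √(2m(E − U₀))/ℏ = 3.098 on the right.
Continuity of ψ and ψ′ at the step yields the reflection amplitude r = (k₁ − k₂)/(k₁ + k₂) = 0.2261; thus R = |r|² = 0.05114, T = 0.9489.

T = 0.949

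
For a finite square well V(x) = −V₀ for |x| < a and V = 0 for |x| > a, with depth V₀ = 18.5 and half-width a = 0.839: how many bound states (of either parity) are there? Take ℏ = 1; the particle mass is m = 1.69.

The dimensionless depth is z₀ = a√(2mV₀)/ℏ = 0.839 × √(62.53) = 6.634.
A new bound state (alternating even/odd) appears each time z₀ passes a multiple of π/2, so N = ⌊2z₀/π⌋ + 1 = ⌊4.224⌋ + 1 = 5.

N = 5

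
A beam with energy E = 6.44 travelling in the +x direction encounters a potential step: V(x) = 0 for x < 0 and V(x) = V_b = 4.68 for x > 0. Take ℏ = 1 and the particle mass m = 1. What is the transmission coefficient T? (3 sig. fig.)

T = 0.902

The wavenumbers are k₁ = √(2mE)/ℏ = 3.589 on the left and k₂ = √(2m(E − V_b))/ℏ = 1.876 on the right.
Matching ψ and ψ′ at x = 0 gives r = (k₁ − k₂)/(k₁ + k₂), so R = r² = 0.09822 and T = 1 − R = 0.9018.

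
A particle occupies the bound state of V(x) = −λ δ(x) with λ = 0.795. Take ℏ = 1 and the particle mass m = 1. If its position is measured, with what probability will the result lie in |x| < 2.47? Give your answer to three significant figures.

The normalised bound state is ψ = √κ e^{−κ|x|} with κ = mλ/ℏ² = 0.7950.
P(|x| < d) = ∫_{−d}^{d} κ e^{−2κ|x|} dx = 1 − e^{−2κd} = 1 − e^{−3.927} = 0.9803.

P = 0.980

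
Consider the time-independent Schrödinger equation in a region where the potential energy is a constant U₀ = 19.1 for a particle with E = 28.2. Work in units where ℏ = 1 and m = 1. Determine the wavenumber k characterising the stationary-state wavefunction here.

k = 4.27

With E > U₀ the solution is oscillatory, ψ ∝ e^{±ikx} with k = √(2m(E − U₀))/ℏ.
k = √(2 × 1 × 9.1) = 4.266.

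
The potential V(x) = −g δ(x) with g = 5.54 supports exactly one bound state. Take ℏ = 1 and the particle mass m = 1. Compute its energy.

E = -15.3

The bound state is ψ(x) = √κ e^{−κ|x|}. The derivative jump ψ'(0⁺) − ψ'(0⁻) = −(2mg/ℏ²)ψ(0) fixes κ = mg/ℏ² = 5.540.
Then E = −ℏ²κ²/(2m) = −mg²/(2ℏ²) = -15.35.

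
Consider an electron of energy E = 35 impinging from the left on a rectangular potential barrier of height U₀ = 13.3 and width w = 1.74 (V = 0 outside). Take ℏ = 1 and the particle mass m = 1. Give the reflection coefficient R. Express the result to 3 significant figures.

R = 0.0444

E > U₀: inside the barrier k₂ = √(2m(E − U₀))/ℏ = 6.588, k₂w = 11.46.
T = [1 + U₀² sin²(k₂w) / (4E(E − U₀))]⁻¹ = 1/1.046 = 0.956.
R = 1 − T = 0.0444.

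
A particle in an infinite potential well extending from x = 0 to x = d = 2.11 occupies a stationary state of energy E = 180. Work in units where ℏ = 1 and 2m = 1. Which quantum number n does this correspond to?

n = 9

From E_n = n²π²ℏ²/(2md²) invert to n = √(2md²E)/(πℏ).
n = (2.11/π) × √(2 × 0.5 × 180) = 9.011 → n = 9.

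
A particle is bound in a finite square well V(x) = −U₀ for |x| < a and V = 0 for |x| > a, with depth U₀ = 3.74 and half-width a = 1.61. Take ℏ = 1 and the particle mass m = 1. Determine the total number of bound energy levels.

The dimensionless depth is z₀ = a√(2mU₀)/ℏ = 1.61 × √(7.480) = 4.403.
A new bound state (alternating even/odd) appears each time z₀ passes a multiple of π/2, so N = ⌊2z₀/π⌋ + 1 = ⌊2.803⌋ + 1 = 3.

N = 3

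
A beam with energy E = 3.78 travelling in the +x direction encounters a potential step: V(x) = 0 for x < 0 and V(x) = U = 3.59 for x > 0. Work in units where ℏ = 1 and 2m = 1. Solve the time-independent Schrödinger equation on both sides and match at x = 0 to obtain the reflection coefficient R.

R = 0.402

On each side the TISE gives plane waves with k = √(2m(E − V))/ℏ: k₁ = √(2·½·3.78) = 1.944, k₂ = √(2·½·0.19) = 0.4359.
Matching ψ and ψ′ at x = 0 gives r = (k₁ − k₂)/(k₁ + k₂), so R = r² = 0.4016 and T = 1 − R = 0.5984.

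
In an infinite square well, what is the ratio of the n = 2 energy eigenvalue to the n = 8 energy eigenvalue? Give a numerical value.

0.0625

Since E_n ∝ n², the ratio is (2/8)² = 0.0625.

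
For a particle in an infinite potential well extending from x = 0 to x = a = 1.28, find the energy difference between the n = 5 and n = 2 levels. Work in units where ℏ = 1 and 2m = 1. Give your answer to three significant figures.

E_n = n²π²ℏ²/(2ma²), so ΔE = (5² − 2²) π²ℏ²/(2ma²).
ΔE = 21 × π² / (2 × 0.5 × 1.28²) = 126.5.

ΔE = 127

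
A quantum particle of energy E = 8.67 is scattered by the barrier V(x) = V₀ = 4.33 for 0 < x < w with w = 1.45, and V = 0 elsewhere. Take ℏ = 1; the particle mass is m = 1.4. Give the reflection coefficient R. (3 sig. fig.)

Above the barrier the interior wavenumber is k₂ = √(2m(E − V₀))/ℏ = 3.486, giving phase k₂w = 5.055.
T = [1 + V₀² sin²(k₂w) / (4E(E − V₀))]⁻¹ = 1/1.111 = 0.900.
R = 1 − T = 0.0995.

R = 0.0995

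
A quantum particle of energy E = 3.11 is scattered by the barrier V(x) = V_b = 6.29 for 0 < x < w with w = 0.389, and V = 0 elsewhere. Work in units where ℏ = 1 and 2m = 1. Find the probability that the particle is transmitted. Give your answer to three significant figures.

Since E < V_b the interior solution is evanescent with decay constant κ = √(2m(V_b − E))/ℏ = 1.783.
κw = 0.6937, sinh(κw) = 0.7507.
The exact tunnelling result is T⁻¹ = 1 + V_b² sinh²(κw) / [4E(V_b − E)] = 1.564, so T = 0.640.

T = 0.640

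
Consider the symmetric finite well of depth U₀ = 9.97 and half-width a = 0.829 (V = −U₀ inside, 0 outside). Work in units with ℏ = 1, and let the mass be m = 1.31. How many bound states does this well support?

Define the well-strength parameter z₀ = (a/ℏ)√(2mU₀) = 0.829 × √(2·1.31·9.97) = 4.237.
A new bound state (alternating even/odd) appears each time z₀ passes a multiple of π/2, so N = ⌊2z₀/π⌋ + 1 = ⌊2.697⌋ + 1 = 3.

N = 3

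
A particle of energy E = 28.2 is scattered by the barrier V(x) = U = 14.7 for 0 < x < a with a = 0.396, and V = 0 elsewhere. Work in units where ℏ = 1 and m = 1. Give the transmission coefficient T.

Above the barrier the interior wavenumber is k₂ = √(2m(E − U))/ℏ = 5.196, giving phase k₂a = 2.058.
Matching at both interfaces gives T⁻¹ = 1 + U² sin²(k₂a) / [4E(E − U)] = 1.111, hence T = 0.900.

T = 0.900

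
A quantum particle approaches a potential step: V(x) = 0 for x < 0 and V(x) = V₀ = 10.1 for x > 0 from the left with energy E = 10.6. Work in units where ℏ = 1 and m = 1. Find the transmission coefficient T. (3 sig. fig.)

T = 0.586

The wavenumbers are k₁ = √(2mE)/ℏ = 4.604 on the left and k₂ = √(2m(E − V₀))/ℏ = 1.000 on the right.
Matching ψ and ψ′ at x = 0 gives r = (k₁ − k₂)/(k₁ + k₂), so R = r² = 0.4136 and T = 1 − R = 0.5864.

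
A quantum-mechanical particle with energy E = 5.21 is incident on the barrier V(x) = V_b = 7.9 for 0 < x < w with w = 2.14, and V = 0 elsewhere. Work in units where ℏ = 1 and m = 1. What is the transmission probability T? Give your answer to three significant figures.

T = 0.000175

E < V_b: inside the barrier ψ ∝ e^{±κx} with κ = √(2m(V_b − E))/ℏ = 2.319.
κw = 4.964, sinh(κw) = 71.56.
The exact tunnelling result is T⁻¹ = 1 + V_b² sinh²(κw) / [4E(V_b − E)] = 5701, so T = 0.000175.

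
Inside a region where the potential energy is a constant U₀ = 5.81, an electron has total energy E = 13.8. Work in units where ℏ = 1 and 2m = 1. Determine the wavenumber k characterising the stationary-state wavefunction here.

k = 2.83

With E > U₀ the solution is oscillatory, ψ ∝ e^{±ikx} with k = √(2m(E − U₀))/ℏ.
k = √(2 × 0.5 × 7.99) = 2.827.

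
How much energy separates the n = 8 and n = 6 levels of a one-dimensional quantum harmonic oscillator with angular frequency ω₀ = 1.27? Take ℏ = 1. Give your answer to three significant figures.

E_n = ℏω₀(n + ½), so ΔE = (8 − 6) ℏω₀ = 2 × 1.27 = 2.540.

ΔE = 2.54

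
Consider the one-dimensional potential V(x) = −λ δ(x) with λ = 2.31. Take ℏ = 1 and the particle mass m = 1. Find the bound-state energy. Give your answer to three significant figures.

For x ≠ 0 the bound state is ψ ∝ e^{−κ|x|}; integrating the TISE across the delta gives the cusp condition 2κ = 2mλ/ℏ², so κ = 2.310.
Then E = −ℏ²κ²/(2m) = −mλ²/(2ℏ²) = -2.668.

E = -2.67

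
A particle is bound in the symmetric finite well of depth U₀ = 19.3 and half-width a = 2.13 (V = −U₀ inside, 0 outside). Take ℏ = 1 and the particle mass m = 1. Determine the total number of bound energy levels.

N = 9

The dimensionless depth is z₀ = a√(2mU₀)/ℏ = 2.13 × √(38.60) = 13.23.
The even/odd transcendental equations gain one root per π/2 in z₀, giving N = 1 + ⌊2z₀/π⌋ = 1 + ⌊8.425⌋ = 9.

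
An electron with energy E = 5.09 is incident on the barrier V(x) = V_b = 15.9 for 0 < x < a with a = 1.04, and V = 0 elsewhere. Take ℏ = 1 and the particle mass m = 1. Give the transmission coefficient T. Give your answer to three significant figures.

E < V_b: inside the barrier ψ ∝ e^{±κx} with κ = √(2m(V_b − E))/ℏ = 4.650.
κa = 4.836, sinh(κa) = 62.96.
The exact tunnelling result is T⁻¹ = 1 + V_b² sinh²(κa) / [4E(V_b − E)] = 4554, so T = 0.000220.

T = 0.000220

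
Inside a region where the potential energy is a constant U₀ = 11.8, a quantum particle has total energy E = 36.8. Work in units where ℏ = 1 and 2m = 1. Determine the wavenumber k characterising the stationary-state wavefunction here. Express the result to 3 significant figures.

k = 5.00

With E > U₀ the solution is oscillatory, ψ ∝ e^{±ikx} with k = √(2m(E − U₀))/ℏ.
k = √(2 × 0.5 × 25) = 5.000.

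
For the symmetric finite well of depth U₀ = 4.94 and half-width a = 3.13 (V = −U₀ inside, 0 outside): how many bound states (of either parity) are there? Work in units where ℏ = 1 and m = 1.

The dimensionless depth is z₀ = a√(2mU₀)/ℏ = 3.13 × √(9.880) = 9.838.
A new bound state (alternating even/odd) appears each time z₀ passes a multiple of π/2, so N = ⌊2z₀/π⌋ + 1 = ⌊6.263⌋ + 1 = 7.

N = 7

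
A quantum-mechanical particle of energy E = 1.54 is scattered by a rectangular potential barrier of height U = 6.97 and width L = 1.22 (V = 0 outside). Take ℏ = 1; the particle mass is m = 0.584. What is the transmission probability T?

Since E < U the interior solution is evanescent with decay constant κ = √(2m(U − E))/ℏ = 2.518.
κL = 3.072, sinh(κL) = 10.77.
Matching ψ, ψ′ at both faces gives T = [1 + U² sinh²(κL) / (4E(U − E))]⁻¹ = 1/169.6 = 0.00590.

T = 0.00590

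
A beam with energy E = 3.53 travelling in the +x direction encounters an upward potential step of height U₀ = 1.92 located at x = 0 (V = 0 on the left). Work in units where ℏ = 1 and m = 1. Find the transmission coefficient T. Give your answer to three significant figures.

The wavenumbers are k₁ = √(2mE)/ℏ = 2.657 on the left and k₂ = √(2m(E − U₀))/ℏ = 1.794 on the right.
Continuity of ψ and ψ′ at the step yields the reflection amplitude r = (k₁ − k₂)/(k₁ + k₂) = 0.1938; thus R = |r|² = 0.03755, T = 0.9624.

T = 0.962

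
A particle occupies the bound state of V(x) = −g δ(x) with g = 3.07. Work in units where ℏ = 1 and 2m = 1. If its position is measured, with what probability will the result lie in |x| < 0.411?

P = 0.717

The normalised bound state is ψ = √κ e^{−κ|x|} with κ = mg/ℏ² = 1.535.
P(|x| < d) = ∫_{−d}^{d} κ e^{−2κ|x|} dx = 1 − e^{−2κd} = 1 − e^{−1.262} = 0.7168.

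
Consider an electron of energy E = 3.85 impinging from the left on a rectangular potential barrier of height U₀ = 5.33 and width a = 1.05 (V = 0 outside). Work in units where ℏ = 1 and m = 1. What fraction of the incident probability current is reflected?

E < U₀: inside the barrier ψ ∝ e^{±κx} with κ = √(2m(U₀ − E))/ℏ = 1.720.
κa = 1.806, sinh(κa) = 2.962.
Matching ψ, ψ′ at both faces gives T = [1 + U₀² sinh²(κa) / (4E(U₀ − E))]⁻¹ = 1/11.94 = 0.0838.
R = 1 − T = 0.916.

R = 0.916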